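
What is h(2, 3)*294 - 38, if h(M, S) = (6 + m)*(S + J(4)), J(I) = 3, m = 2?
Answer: 14074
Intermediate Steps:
h(M, S) = 24 + 8*S (h(M, S) = (6 + 2)*(S + 3) = 8*(3 + S) = 24 + 8*S)
h(2, 3)*294 - 38 = (24 + 8*3)*294 - 38 = (24 + 24)*294 - 38 = 48*294 - 38 = 14112 - 38 = 14074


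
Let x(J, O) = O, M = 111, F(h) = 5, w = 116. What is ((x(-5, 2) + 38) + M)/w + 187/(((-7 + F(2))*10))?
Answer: -1167/145 ≈ -8.0483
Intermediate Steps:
((x(-5, 2) + 38) + M)/w + 187/(((-7 + F(2))*10)) = ((2 + 38) + 111)/116 + 187/(((-7 + 5)*10)) = (40 + 111)*(1/116) + 187/((-2*10)) = 151*(1/116) + 187/(-20) = 151/116 + 187*(-1/20) = 151/116 - 187/20 = -1167/145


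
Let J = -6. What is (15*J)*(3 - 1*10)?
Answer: 630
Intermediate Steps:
(15*J)*(3 - 1*10) = (15*(-6))*(3 - 1*10) = -90*(3 - 10) = -90*(-7) = 630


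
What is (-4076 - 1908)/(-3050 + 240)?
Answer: 2992/1405 ≈ 2.1295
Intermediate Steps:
(-4076 - 1908)/(-3050 + 240) = -5984/(-2810) = -5984*(-1/2810) = 2992/1405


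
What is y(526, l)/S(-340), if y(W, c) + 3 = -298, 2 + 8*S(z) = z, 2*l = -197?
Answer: 1204/171 ≈ 7.0409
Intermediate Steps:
l = -197/2 (l = (½)*(-197) = -197/2 ≈ -98.500)
S(z) = -¼ + z/8
y(W, c) = -301 (y(W, c) = -3 - 298 = -301)
y(526, l)/S(-340) = -301/(-¼ + (⅛)*(-340)) = -301/(-¼ - 85/2) = -301/(-171/4) = -301*(-4/171) = 1204/171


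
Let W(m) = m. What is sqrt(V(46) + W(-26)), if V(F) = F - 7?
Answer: sqrt(13) ≈ 3.6056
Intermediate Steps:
V(F) = -7 + F
sqrt(V(46) + W(-26)) = sqrt((-7 + 46) - 26) = sqrt(39 - 26) = sqrt(13)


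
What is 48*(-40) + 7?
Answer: -1913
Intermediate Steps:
48*(-40) + 7 = -1920 + 7 = -1913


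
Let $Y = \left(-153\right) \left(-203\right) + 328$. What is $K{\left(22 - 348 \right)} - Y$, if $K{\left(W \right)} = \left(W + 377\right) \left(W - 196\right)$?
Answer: $-58009$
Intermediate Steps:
$K{\left(W \right)} = \left(-196 + W\right) \left(377 + W\right)$ ($K{\left(W \right)} = \left(377 + W\right) \left(-196 + W\right) = \left(-196 + W\right) \left(377 + W\right)$)
$Y = 31387$ ($Y = 31059 + 328 = 31387$)
$K{\left(22 - 348 \right)} - Y = \left(-73892 + \left(22 - 348\right)^{2} + 181 \left(22 - 348\right)\right) - 31387 = \left(-73892 + \left(-326\right)^{2} + 181 \left(-326\right)\right) - 31387 = \left(-73892 + 106276 - 59006\right) - 31387 = -26622 - 31387 = -58009$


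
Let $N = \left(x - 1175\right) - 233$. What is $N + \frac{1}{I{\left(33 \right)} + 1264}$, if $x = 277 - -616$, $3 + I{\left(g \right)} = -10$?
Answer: $- \frac{644264}{1251} \approx -515.0$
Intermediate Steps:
$I{\left(g \right)} = -13$ ($I{\left(g \right)} = -3 - 10 = -13$)
$x = 893$ ($x = 277 + 616 = 893$)
$N = -515$ ($N = \left(893 - 1175\right) - 233 = -282 - 233 = -515$)
$N + \frac{1}{I{\left(33 \right)} + 1264} = -515 + \frac{1}{-13 + 1264} = -515 + \frac{1}{1251} = - \frac{644264}{1251}$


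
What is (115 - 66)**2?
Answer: 2401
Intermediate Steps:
(115 - 66)**2 = 49**2 = 2401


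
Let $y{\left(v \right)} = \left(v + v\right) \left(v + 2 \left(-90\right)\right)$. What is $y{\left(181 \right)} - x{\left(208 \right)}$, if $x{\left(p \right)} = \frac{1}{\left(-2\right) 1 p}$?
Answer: $\frac{150593}{416} \approx 362.0$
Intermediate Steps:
$y{\left(v \right)} = 2 v \left(-180 + v\right)$ ($y{\left(v \right)} = 2 v \left(v - 180\right) = 2 v \left(-180 + v\right)$)
$x{\left(p \right)} = - \frac{1}{2 p}$ ($x{\left(p \right)} = \frac{1}{\left(-2\right) p} = - \frac{1}{2 p}$)
$y{\left(181 \right)} - x{\left(208 \right)} = 2 \cdot 181 \left(-180 + 181\right) - - \frac{1}{2 \cdot 208} = 2 \cdot 181 \cdot 1 - \left(- \frac{1}{2}\right) \frac{1}{208} = 362 - - \frac{1}{416} = 362 + \frac{1}{416} = \frac{150593}{416}$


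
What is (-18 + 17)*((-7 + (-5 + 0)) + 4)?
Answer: 8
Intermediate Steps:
(-18 + 17)*((-7 + (-5 + 0)) + 4) = -((-7 - 5) + 4) = -(-12 + 4) = -1*(-8) = 8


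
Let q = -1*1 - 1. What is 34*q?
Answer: -68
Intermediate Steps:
q = -2 (q = -1 - 1 = -2)
34*q = 34*(-2) = -68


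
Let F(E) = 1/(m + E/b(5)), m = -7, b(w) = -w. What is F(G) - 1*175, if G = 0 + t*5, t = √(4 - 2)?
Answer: -8232/47 + √2/47 ≈ -175.12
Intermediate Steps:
t = √2 ≈ 1.4142
G = 5*√2 (G = 0 + √2*5 = 0 + 5*√2 = 5*√2 ≈ 7.0711)
F(E) = 1/(-7 - E/5) (F(E) = 1/(-7 + E/((-1*5))) = 1/(-7 + E/(-5)) = 1/(-7 + E*(-⅕)) = 1/(-7 - E/5))
F(G) - 1*175 = -5/(35 + 5*√2) - 1*175 = -5/(35 + 5*√2) - 175 = -175 - 5/(35 + 5*√2)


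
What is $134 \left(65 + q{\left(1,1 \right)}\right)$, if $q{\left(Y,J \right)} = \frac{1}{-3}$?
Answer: $\frac{25996}{3} \approx 8665.3$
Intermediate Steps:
$q{\left(Y,J \right)} = - \frac{1}{3}$
$134 \left(65 + q{\left(1,1 \right)}\right) = 134 \left(65 - \frac{1}{3}\right) = 134 \cdot \frac{194}{3} = \frac{25996}{3}$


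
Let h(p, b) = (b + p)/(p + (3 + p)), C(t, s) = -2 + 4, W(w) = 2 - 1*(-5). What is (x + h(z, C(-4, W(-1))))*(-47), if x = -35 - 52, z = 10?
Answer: 93483/23 ≈ 4064.5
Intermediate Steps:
W(w) = 7 (W(w) = 2 + 5 = 7)
C(t, s) = 2
x = -87
h(p, b) = (b + p)/(3 + 2*p)
(x + h(z, C(-4, W(-1))))*(-47) = (-87 + (2 + 10)/(3 + 2*10))*(-47) = (-87 + 12/(3 + 20))*(-47) = (-87 + 12/23)*(-47) = -1989/23*(-47) = 93483/23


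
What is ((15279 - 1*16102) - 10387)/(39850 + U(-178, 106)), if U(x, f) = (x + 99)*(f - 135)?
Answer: -11210/42141 ≈ -0.26601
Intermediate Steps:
U(x, f) = (-135 + f)*(99 + x) (U(x, f) = (99 + x)*(-135 + f) = (-135 + f)*(99 + x))
((15279 - 1*16102) - 10387)/(39850 + U(-178, 106)) = ((15279 - 1*16102) - 10387)/(39850 + (-13365 - 135*(-178) + 99*106 + 106*(-178))) = ((15279 - 16102) - 10387)/(39850 + (-13365 + 24030 + 10494 - 18868)) = (-823 - 10387)/(39850 + 2291) = -11210/42141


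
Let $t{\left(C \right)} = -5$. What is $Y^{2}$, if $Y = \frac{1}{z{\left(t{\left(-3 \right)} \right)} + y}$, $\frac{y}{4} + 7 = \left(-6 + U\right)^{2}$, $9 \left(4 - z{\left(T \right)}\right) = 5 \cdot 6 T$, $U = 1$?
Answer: $\frac{9}{77284} \approx 0.00011645$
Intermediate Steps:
$z{\left(T \right)} = 4 - \frac{10 T}{3}$ ($z{\left(T \right)} = 4 - \frac{5 \cdot 6 T}{9} = 4 - \frac{30 T}{9} = 4 - \frac{10 T}{3}$)
$y = 72$ ($y = -28 + 4 \left(-6 + 1\right)^{2} = -28 + 4 \left(-5\right)^{2} = -28 + 4 \cdot 25 = -28 + 100 = 72$)
$Y = \frac{3}{278}$ ($Y = \frac{1}{\left(4 - - \frac{50}{3}\right) + 72} = \frac{1}{\left(4 + \frac{50}{3}\right) + 72} = \frac{1}{\frac{62}{3} + 72} = \frac{1}{\frac{278}{3}} = \frac{3}{278} \approx 0.010791$)
$Y^{2} = \left(\frac{3}{278}\right)^{2} = \frac{9}{77284}$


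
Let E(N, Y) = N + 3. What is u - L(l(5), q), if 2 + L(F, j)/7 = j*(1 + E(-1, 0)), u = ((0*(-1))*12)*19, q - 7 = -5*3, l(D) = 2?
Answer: 182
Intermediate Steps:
q = -8 (q = 7 - 5*3 = 7 - 15 = -8)
E(N, Y) = 3 + N
u = 0 (u = (0*12)*19 = 0*19 = 0)
L(F, j) = -14 + 21*j (L(F, j) = -14 + 7*(j*(1 + (3 - 1))) = -14 + 7*(j*(1 + 2)) = -14 + 7*(j*3) = -14 + 7*(3*j) = -14 + 21*j)
u - L(l(5), q) = 0 - (-14 + 21*(-8)) = 0 - (-14 - 168) = 0 - 1*(-182) = 0 + 182 = 182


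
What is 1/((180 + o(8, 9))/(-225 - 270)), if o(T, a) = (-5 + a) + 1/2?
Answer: -110/41 ≈ -2.6829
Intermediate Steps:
o(T, a) = -9/2 + a (o(T, a) = (-5 + a) + ½ = -9/2 + a)
1/((180 + o(8, 9))/(-225 - 270)) = 1/((180 + (-9/2 + 9))/(-225 - 270)) = 1/((180 + 9/2)/(-495)) = 1/((369/2)*(-1/495)) = 1/(-41/110) = -110/41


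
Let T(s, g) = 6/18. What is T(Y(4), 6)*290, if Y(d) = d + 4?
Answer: 290/3 ≈ 96.667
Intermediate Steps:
Y(d) = 4 + d
T(s, g) = 1/3 (T(s, g) = 6*(1/18) = 1/3)
T(Y(4), 6)*290 = (1/3)*290 = 290/3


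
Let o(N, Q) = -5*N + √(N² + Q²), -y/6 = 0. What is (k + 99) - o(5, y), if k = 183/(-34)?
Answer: 3863/34 ≈ 113.62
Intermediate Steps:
y = 0 (y = -6*0 = 0)
k = -183/34 (k = 183*(-1/34) = -183/34 ≈ -5.3824)
o(N, Q) = √(N² + Q²) - 5*N
(k + 99) - o(5, y) = (-183/34 + 99) - (√(5² + 0²) - 5*5) = 3183/34 - (√(25 + 0) - 25) = 3183/34 - (√25 - 25) = 3183/34 - (5 - 25) = 3183/34 - 1*(-20) = 3183/34 + 20 = 3863/34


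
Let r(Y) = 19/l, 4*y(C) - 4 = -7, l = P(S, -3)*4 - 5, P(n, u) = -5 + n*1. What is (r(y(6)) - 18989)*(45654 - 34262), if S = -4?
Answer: -8869446656/41 ≈ -2.1633e+8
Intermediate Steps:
P(n, u) = -5 + n
l = -41 (l = (-5 - 4)*4 - 5 = -9*4 - 5 = -36 - 5 = -41)
y(C) = -3/4 (y(C) = 1 + (1/4)*(-7) = 1 - 7/4 = -3/4)
r(Y) = -19/41 (r(Y) = 19/(-41) = 19*(-1/41) = -19/41)
(r(y(6)) - 18989)*(45654 - 34262) = (-19/41 - 18989)*(45654 - 34262) = -778568/41*11392 = -8869446656/41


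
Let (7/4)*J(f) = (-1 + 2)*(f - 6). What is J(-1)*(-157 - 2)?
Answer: 636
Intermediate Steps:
J(f) = -24/7 + 4*f/7 (J(f) = 4*((-1 + 2)*(f - 6))/7 = 4*(1*(-6 + f))/7 = 4*(-6 + f)/7 = -24/7 + 4*f/7)
J(-1)*(-157 - 2) = (-24/7 + (4/7)*(-1))*(-157 - 2) = (-24/7 - 4/7)*(-159) = -4*(-159) = 636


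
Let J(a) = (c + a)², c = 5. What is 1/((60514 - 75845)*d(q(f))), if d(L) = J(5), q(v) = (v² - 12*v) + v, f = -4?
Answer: -1/1533100 ≈ -6.5227e-7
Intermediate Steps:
q(v) = v² - 11*v
J(a) = (5 + a)²
d(L) = 100 (d(L) = (5 + 5)² = 10² = 100)
1/((60514 - 75845)*d(q(f))) = 1/((60514 - 75845)*100) = (1/100)/(-15331) = -1/15331*1/100 = -1/1533100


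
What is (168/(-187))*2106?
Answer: -353808/187 ≈ -1892.0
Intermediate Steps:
(168/(-187))*2106 = (168*(-1/187))*2106 = -168/187*2106 = -353808/187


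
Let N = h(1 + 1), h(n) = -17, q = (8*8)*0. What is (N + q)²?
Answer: 289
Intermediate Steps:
q = 0 (q = 64*0 = 0)
N = -17
(N + q)² = (-17 + 0)² = (-17)² = 289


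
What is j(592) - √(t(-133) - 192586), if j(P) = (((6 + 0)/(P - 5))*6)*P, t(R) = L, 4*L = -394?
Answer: 21312/587 - I*√770738/2 ≈ 36.307 - 438.96*I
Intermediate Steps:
L = -197/2 (L = (¼)*(-394) = -197/2 ≈ -98.500)
t(R) = -197/2
j(P) = 36*P/(-5 + P) (j(P) = ((6/(-5 + P))*6)*P = (36/(-5 + P))*P = 36*P/(-5 + P))
j(592) - √(t(-133) - 192586) = 36*592/(-5 + 592) - √(-197/2 - 192586) = 36*592/587 - √(-385369/2) = 36*592*(1/587) - I*√770738/2 = 21312/587 - I*√770738/2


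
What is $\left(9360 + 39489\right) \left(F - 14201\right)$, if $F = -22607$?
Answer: $-1798033992$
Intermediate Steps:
$\left(9360 + 39489\right) \left(F - 14201\right) = \left(9360 + 39489\right) \left(-22607 - 14201\right) = 48849 \left(-36808\right) = -1798033992$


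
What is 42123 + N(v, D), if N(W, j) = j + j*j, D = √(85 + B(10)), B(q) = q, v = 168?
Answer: 42218 + √95 ≈ 42228.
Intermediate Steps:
D = √95 (D = √(85 + 10) = √95 ≈ 9.7468)
N(W, j) = j + j²
42123 + N(v, D) = 42123 + √95*(1 + √95)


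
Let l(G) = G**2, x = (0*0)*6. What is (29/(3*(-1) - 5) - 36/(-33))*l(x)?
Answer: 0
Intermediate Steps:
x = 0 (x = 0*6 = 0)
(29/(3*(-1) - 5) - 36/(-33))*l(x) = (29/(3*(-1) - 5) - 36/(-33))*0**2 = (29/(-3 - 5) - 36*(-1/33))*0 = (29/(-8) + 12/11)*0 = (29*(-1/8) + 12/11)*0 = (-29/8 + 12/11)*0 = -223/88*0 = 0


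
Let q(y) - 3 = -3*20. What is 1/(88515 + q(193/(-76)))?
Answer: 1/88458 ≈ 1.1305e-5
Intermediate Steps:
q(y) = -57 (q(y) = 3 - 3*20 = 3 - 60 = -57)
1/(88515 + q(193/(-76))) = 1/(88515 - 57) = 1/88458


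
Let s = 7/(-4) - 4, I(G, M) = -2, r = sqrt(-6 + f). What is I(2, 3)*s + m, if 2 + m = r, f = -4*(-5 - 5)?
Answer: 19/2 + sqrt(34) ≈ 15.331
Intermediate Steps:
f = 40 (f = -4*(-10) = 40)
r = sqrt(34) (r = sqrt(-6 + 40) = sqrt(34) ≈ 5.8309)
m = -2 + sqrt(34) ≈ 3.8310
s = -23/4 (s = 7*(-1/4) - 4 = -7/4 - 4 = -23/4 ≈ -5.7500)
I(2, 3)*s + m = -2*(-23/4) + (-2 + sqrt(34)) = 23/2 + (-2 + sqrt(34)) = 19/2 + sqrt(34)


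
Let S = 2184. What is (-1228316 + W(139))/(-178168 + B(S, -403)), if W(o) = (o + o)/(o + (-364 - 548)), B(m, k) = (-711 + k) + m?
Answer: 474744273/68448377 ≈ 6.9358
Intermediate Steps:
B(m, k) = -711 + k + m
W(o) = 2*o/(-912 + o) (W(o) = (2*o)/(o - 912) = (2*o)/(-912 + o) = 2*o/(-912 + o))
(-1228316 + W(139))/(-178168 + B(S, -403)) = (-1228316 + 2*139/(-912 + 139))/(-178168 + (-711 - 403 + 2184)) = (-1228316 + 2*139/(-773))/(-178168 + 1070) = (-1228316 + 2*139*(-1/773))/(-177098) = (-1228316 - 278/773)*(-1/177098) = -949488546/773*(-1/177098) = 474744273/68448377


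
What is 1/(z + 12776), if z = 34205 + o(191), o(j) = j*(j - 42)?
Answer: 1/75440 ≈ 1.3256e-5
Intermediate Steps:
o(j) = j*(-42 + j)
z = 62664 (z = 34205 + 191*(-42 + 191) = 34205 + 191*149 = 34205 + 28459 = 62664)
1/(z + 12776) = 1/(62664 + 12776) = 1/75440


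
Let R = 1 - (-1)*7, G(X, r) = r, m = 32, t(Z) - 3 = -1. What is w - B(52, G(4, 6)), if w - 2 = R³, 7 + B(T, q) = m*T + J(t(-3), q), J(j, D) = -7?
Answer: -1136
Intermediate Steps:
t(Z) = 2 (t(Z) = 3 - 1 = 2)
R = 8 (R = 1 - 1*(-7) = 1 + 7 = 8)
B(T, q) = -14 + 32*T (B(T, q) = -7 + (32*T - 7) = -7 + (-7 + 32*T) = -14 + 32*T)
w = 514 (w = 2 + 8³ = 2 + 512 = 514)
w - B(52, G(4, 6)) = 514 - (-14 + 32*52) = 514 - (-14 + 1664) = 514 - 1*1650 = 514 - 1650 = -1136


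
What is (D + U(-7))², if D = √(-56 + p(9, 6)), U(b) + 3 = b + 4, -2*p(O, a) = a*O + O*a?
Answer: (6 - I*√110)² ≈ -74.0 - 125.86*I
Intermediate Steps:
p(O, a) = -O*a (p(O, a) = -(a*O + O*a)/2 = -(O*a + O*a)/2 = -O*a)
U(b) = 1 + b (U(b) = -3 + (b + 4) = -3 + (4 + b) = 1 + b)
D = I*√110 (D = √(-56 - 1*9*6) = √(-56 - 54) = √(-110) = I*√110 ≈ 10.488*I)
(D + U(-7))² = (I*√110 + (1 - 7))² = (I*√110 - 6)² = (-6 + I*√110)²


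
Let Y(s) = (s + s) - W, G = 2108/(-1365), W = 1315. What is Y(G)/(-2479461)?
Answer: 1799191/3384464265 ≈ 0.00053160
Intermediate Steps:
G = -2108/1365 (G = 2108*(-1/1365) = -2108/1365 ≈ -1.5443)
Y(s) = -1315 + 2*s (Y(s) = (s + s) - 1*1315 = 2*s - 1315 = -1315 + 2*s)
Y(G)/(-2479461) = (-1315 + 2*(-2108/1365))/(-2479461) = (-1315 - 4216/1365)*(-1/2479461) = -1799191/1365*(-1/2479461) = 1799191/3384464265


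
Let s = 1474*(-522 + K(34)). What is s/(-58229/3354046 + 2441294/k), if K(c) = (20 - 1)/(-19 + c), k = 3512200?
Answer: -616495191598932440/544343214663 ≈ -1.1325e+6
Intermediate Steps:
K(c) = 19/(-19 + c)
s = -11513414/15 (s = 1474*(-522 + 19/(-19 + 34)) = 1474*(-522 + 19/15) = 1474*(-7811/15) = -11513414/15 ≈ -7.6756e+5)
s/(-58229/3354046 + 2441294/k) = -11513414/(15*(-58229/3354046 + 2441294/3512200)) = -11513414/(15*(-58229*1/3354046 + 2441294*(1/3512200))) = -11513414/(15*(-58229/3354046 + 1220647/1756100)) = -11513414/(15*1995925120431/2945020090300) = -11513414/15*2945020090300/1995925120431 = -616495191598932440/544343214663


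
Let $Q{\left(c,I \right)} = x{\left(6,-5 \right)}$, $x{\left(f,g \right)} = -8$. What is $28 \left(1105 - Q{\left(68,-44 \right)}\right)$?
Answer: $31164$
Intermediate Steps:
$Q{\left(c,I \right)} = -8$
$28 \left(1105 - Q{\left(68,-44 \right)}\right) = 28 \left(1105 - -8\right) = 28 \left(1105 + 8\right) = 28 \cdot 1113 = 31164$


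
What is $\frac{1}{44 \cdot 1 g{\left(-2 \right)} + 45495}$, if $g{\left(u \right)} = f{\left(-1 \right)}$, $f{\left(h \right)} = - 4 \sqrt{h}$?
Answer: $\frac{45495}{2069826001} + \frac{176 i}{2069826001} \approx 2.198 \cdot 10^{-5} + 8.5031 \cdot 10^{-8} i$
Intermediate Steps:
$g{\left(u \right)} = - 4 i$ ($g{\left(u \right)} = - 4 \sqrt{-1} = - 4 i$)
$\frac{1}{44 \cdot 1 g{\left(-2 \right)} + 45495} = \frac{1}{44 \cdot 1 \left(- 4 i\right) + 45495} = \frac{1}{44 \left(- 4 i\right) + 45495} = \frac{1}{- 176 i + 45495} = \frac{1}{45495 - 176 i} = \frac{45495 + 176 i}{2069826001}$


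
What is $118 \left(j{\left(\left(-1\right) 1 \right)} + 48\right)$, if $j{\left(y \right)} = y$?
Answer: $5546$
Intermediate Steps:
$118 \left(j{\left(\left(-1\right) 1 \right)} + 48\right) = 118 \left(\left(-1\right) 1 + 48\right) = 118 \left(-1 + 48\right) = 118 \cdot 47 = 5546$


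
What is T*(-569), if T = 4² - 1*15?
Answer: -569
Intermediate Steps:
T = 1 (T = 16 - 15 = 1)
T*(-569) = 1*(-569) = -569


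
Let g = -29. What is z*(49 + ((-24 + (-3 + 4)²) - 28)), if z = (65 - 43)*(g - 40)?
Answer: 3036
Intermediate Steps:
z = -1518 (z = (65 - 43)*(-29 - 40) = 22*(-69) = -1518)
z*(49 + ((-24 + (-3 + 4)²) - 28)) = -1518*(49 + ((-24 + (-3 + 4)²) - 28)) = -1518*(49 + ((-24 + 1²) - 28)) = -1518*(49 + ((-24 + 1) - 28)) = -1518*(49 + (-23 - 28)) = -1518*(49 - 51) = -1518*(-2) = 3036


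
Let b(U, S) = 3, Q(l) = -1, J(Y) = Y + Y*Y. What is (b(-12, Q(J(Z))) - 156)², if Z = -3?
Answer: 23409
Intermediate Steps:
J(Y) = Y + Y²
(b(-12, Q(J(Z))) - 156)² = (3 - 156)² = (-153)² = 23409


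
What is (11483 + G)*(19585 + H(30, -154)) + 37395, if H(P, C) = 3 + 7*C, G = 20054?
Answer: 583787265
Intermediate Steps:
(11483 + G)*(19585 + H(30, -154)) + 37395 = (11483 + 20054)*(19585 + (3 + 7*(-154))) + 37395 = 31537*(19585 + (3 - 1078)) + 37395 = 31537*(19585 - 1075) + 37395 = 31537*18510 + 37395 = 583749870 + 37395 = 583787265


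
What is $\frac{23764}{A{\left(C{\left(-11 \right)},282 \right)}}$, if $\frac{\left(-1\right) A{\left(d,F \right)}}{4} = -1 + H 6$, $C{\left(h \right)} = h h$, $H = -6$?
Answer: $\frac{5941}{37} \approx 160.57$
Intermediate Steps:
$C{\left(h \right)} = h^{2}$
$A{\left(d,F \right)} = 148$ ($A{\left(d,F \right)} = - 4 \left(-1 - 36\right) = \left(-4\right) \left(-37\right) = 148$)
$\frac{23764}{A{\left(C{\left(-11 \right)},282 \right)}} = \frac{23764}{148} = 23764 \cdot \frac{1}{148} = \frac{5941}{37}$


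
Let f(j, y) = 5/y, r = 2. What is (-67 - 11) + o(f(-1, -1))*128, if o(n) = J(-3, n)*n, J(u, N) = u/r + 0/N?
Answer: 882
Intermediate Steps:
J(u, N) = u/2 (J(u, N) = u/2 + 0/N = u*(1/2) + 0 = u/2 + 0 = u/2)
o(n) = -3*n/2 (o(n) = ((1/2)*(-3))*n = -3*n/2)
(-67 - 11) + o(f(-1, -1))*128 = (-67 - 11) - 15/(2*(-1))*128 = -78 - 15*(-1)/2*128 = -78 - 3/2*(-5)*128 = -78 + (15/2)*128 = -78 + 960 = 882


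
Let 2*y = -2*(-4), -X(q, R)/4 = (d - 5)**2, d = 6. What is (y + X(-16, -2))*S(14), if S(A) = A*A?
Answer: 0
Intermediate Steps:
S(A) = A**2
X(q, R) = -4 (X(q, R) = -4*(6 - 5)**2 = -4*1**2 = -4*1 = -4)
y = 4 (y = (-2*(-4))/2 = (1/2)*8 = 4)
(y + X(-16, -2))*S(14) = (4 - 4)*14**2 = 0*196 = 0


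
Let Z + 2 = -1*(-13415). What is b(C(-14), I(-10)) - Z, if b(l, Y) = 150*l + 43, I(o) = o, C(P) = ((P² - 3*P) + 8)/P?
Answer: -112040/7 ≈ -16006.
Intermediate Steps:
C(P) = (8 + P² - 3*P)/P
b(l, Y) = 43 + 150*l
Z = 13413 (Z = -2 - 1*(-13415) = -2 + 13415 = 13413)
b(C(-14), I(-10)) - Z = (43 + 150*(-3 - 14 + 8/(-14))) - 1*13413 = (43 + 150*(-3 - 14 + 8*(-1/14))) - 13413 = (43 + 150*(-3 - 14 - 4/7)) - 13413 = (43 + 150*(-123/7)) - 13413 = (43 - 18450/7) - 13413 = -18149/7 - 13413 = -112040/7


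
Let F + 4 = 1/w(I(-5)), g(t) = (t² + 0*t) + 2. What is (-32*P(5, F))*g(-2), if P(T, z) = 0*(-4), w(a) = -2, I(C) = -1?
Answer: 0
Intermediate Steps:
g(t) = 2 + t² (g(t) = (t² + 0) + 2 = t² + 2 = 2 + t²)
F = -9/2 (F = -4 + 1/(-2) = -4 - ½ = -9/2 ≈ -4.5000)
P(T, z) = 0
(-32*P(5, F))*g(-2) = (-32*0)*(2 + (-2)²) = 0*(2 + 4) = 0*6 = 0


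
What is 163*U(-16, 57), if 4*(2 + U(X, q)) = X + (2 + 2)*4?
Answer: -326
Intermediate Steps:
U(X, q) = 2 + X/4 (U(X, q) = -2 + (X + (2 + 2)*4)/4 = -2 + (X + 4*4)/4 = -2 + (X + 16)/4 = -2 + (16 + X)/4 = -2 + (4 + X/4) = 2 + X/4)
163*U(-16, 57) = 163*(2 + (1/4)*(-16)) = 163*(2 - 4) = 163*(-2) = -326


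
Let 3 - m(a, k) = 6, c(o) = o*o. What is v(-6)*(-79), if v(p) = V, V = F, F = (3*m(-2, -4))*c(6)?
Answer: 25596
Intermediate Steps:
c(o) = o**2
m(a, k) = -3 (m(a, k) = 3 - 1*6 = 3 - 6 = -3)
F = -324 (F = (3*(-3))*6**2 = -9*36 = -324)
V = -324
v(p) = -324
v(-6)*(-79) = -324*(-79) = 25596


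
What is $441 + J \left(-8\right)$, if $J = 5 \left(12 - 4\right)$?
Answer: $121$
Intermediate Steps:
$J = 40$ ($J = 5 \cdot 8 = 40$)
$441 + J \left(-8\right) = 441 + 40 \left(-8\right) = 441 - 320 = 121$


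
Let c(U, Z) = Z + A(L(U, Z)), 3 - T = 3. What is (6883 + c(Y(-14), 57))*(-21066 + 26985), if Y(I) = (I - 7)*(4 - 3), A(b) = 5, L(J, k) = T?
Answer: 41107455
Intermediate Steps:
T = 0 (T = 3 - 1*3 = 3 - 3 = 0)
L(J, k) = 0
Y(I) = -7 + I (Y(I) = (-7 + I)*1 = -7 + I)
c(U, Z) = 5 + Z (c(U, Z) = Z + 5 = 5 + Z)
(6883 + c(Y(-14), 57))*(-21066 + 26985) = (6883 + (5 + 57))*(-21066 + 26985) = (6883 + 62)*5919 = 6945*5919 = 41107455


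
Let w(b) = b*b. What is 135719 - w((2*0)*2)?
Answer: 135719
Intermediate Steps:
w(b) = b²
135719 - w((2*0)*2) = 135719 - ((2*0)*2)² = 135719 - (0*2)² = 135719 - 1*0² = 135719 - 1*0 = 135719 + 0 = 135719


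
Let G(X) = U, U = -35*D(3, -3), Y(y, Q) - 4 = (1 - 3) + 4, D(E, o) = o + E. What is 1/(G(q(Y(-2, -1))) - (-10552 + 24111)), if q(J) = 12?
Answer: -1/13559 ≈ -7.3752e-5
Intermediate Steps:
D(E, o) = E + o
Y(y, Q) = 6 (Y(y, Q) = 4 + ((1 - 3) + 4) = 4 + (-2 + 4) = 4 + 2 = 6)
U = 0 (U = -35*(3 - 3) = -35*0 = 0)
G(X) = 0
1/(G(q(Y(-2, -1))) - (-10552 + 24111)) = 1/(0 - (-10552 + 24111)) = 1/(0 - 1*13559) = 1/(0 - 13559) = 1/(-13559) = -1/13559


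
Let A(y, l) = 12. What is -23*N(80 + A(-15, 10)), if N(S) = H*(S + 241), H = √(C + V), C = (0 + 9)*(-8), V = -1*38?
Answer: -7659*I*√110 ≈ -80328.0*I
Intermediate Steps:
V = -38
C = -72 (C = 9*(-8) = -72)
H = I*√110 (H = √(-72 - 38) = √(-110) = I*√110 ≈ 10.488*I)
N(S) = I*√110*(241 + S) (N(S) = (I*√110)*(S + 241) = (I*√110)*(241 + S) = I*√110*(241 + S))
-23*N(80 + A(-15, 10)) = -23*I*√110*(241 + (80 + 12)) = -23*I*√110*(241 + 92) = -23*I*√110*333 = -7659*I*√110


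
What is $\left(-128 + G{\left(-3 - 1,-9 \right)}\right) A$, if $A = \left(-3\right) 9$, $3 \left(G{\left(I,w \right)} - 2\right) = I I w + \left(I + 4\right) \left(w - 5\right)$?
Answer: $4698$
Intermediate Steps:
$G{\left(I,w \right)} = 2 + \frac{w I^{2}}{3} + \frac{\left(-5 + w\right) \left(4 + I\right)}{3}$ ($G{\left(I,w \right)} = 2 + \frac{I I w + \left(I + 4\right) \left(w - 5\right)}{3} = 2 + \frac{I^{2} w + \left(4 + I\right) \left(-5 + w\right)}{3} = 2 + \frac{w I^{2} + \left(-5 + w\right) \left(4 + I\right)}{3} = 2 + \left(\frac{w I^{2}}{3} + \frac{\left(-5 + w\right) \left(4 + I\right)}{3}\right) = 2 + \frac{w I^{2}}{3} + \frac{\left(-5 + w\right) \left(4 + I\right)}{3}$)
$A = -27$
$\left(-128 + G{\left(-3 - 1,-9 \right)}\right) A = \left(-128 + \left(- \frac{14}{3} - \frac{5 \left(-3 - 1\right)}{3} + \frac{4}{3} \left(-9\right) + \frac{1}{3} \left(-3 - 1\right) \left(-9\right) + \frac{1}{3} \left(-9\right) \left(-3 - 1\right)^{2}\right)\right) \left(-27\right) = \left(-128 - \left(\frac{50}{3} + 3 \left(-3 - 1\right)^{2} + \frac{5 \left(-3 - 1\right)}{3} - \frac{1}{3} \left(-3 - 1\right) \left(-9\right)\right)\right) \left(-27\right) = \left(-128 - \left(10 - 12 + 48\right)\right) \left(-27\right) = \left(-128 + \left(- \frac{14}{3} + \frac{20}{3} - 12 + 12 + \frac{1}{3} \left(-9\right) 16\right)\right) \left(-27\right) = \left(-128 - 46\right) \left(-27\right) = \left(-174\right) \left(-27\right) = 4698$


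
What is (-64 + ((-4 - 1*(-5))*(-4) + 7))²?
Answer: 3721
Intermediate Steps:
(-64 + ((-4 - 1*(-5))*(-4) + 7))² = (-64 + ((-4 + 5)*(-4) + 7))² = (-64 + (1*(-4) + 7))² = (-64 + (-4 + 7))² = (-64 + 3)² = (-61)² = 3721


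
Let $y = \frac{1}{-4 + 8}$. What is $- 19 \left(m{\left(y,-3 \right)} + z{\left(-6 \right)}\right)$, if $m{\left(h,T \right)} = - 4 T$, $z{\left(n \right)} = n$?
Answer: $-114$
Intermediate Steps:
$y = \frac{1}{4} \approx 0.25$
$- 19 \left(m{\left(y,-3 \right)} + z{\left(-6 \right)}\right) = - 19 \left(\left(-4\right) \left(-3\right) - 6\right) = - 19 \left(12 - 6\right) = \left(-19\right) 6 = -114$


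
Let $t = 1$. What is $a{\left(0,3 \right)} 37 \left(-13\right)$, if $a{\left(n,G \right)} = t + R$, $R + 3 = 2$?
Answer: $0$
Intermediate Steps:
$R = -1$ ($R = -3 + 2 = -1$)
$a{\left(n,G \right)} = 0$ ($a{\left(n,G \right)} = 1 - 1 = 0$)
$a{\left(0,3 \right)} 37 \left(-13\right) = 0 \cdot 37 \left(-13\right) = 0 \left(-13\right) = 0$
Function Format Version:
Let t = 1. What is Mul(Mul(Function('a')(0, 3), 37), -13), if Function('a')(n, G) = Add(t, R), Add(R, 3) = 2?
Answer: 0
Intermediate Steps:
R = -1 (R = Add(-3, 2) = -1)
Function('a')(n, G) = 0 (Function('a')(n, G) = Add(1, -1) = 0)
Mul(Mul(Function('a')(0, 3), 37), -13) = Mul(Mul(0, 37), -13) = Mul(0, -13) = 0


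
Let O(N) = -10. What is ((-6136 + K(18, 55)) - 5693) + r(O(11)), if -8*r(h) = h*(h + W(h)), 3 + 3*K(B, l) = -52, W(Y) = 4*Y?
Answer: -71459/6 ≈ -11910.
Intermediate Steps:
K(B, l) = -55/3 (K(B, l) = -1 + (⅓)*(-52) = -1 - 52/3 = -55/3)
r(h) = -5*h²/8 (r(h) = -h*(h + 4*h)/8 = -h*5*h/8 = -5*h²/8)
((-6136 + K(18, 55)) - 5693) + r(O(11)) = ((-6136 - 55/3) - 5693) - 5/8*(-10)² = (-18463/3 - 5693) - 5/8*100 = -35542/3 - 125/2 = -71459/6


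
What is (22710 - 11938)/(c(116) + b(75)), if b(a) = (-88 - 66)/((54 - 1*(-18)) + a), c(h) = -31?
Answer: -226212/673 ≈ -336.13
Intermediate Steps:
b(a) = -154/(72 + a) (b(a) = -154/((54 + 18) + a) = -154/(72 + a))
(22710 - 11938)/(c(116) + b(75)) = (22710 - 11938)/(-31 - 154/(72 + 75)) = 10772/(-31 - 154/147) = 10772/(-31 - 154*1/147) = 10772/(-31 - 22/21) = 10772/(-673/21) = 10772*(-21/673) = -226212/673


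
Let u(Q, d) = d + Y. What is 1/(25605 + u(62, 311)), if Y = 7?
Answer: 1/25923 ≈ 3.8576e-5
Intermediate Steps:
u(Q, d) = 7 + d (u(Q, d) = d + 7 = 7 + d)
1/(25605 + u(62, 311)) = 1/(25605 + (7 + 311)) = 1/(25605 + 318) = 1/25923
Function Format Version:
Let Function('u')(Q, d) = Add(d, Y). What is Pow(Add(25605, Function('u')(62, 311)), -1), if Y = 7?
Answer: Rational(1, 25923) ≈ 3.8576e-5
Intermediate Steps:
Function('u')(Q, d) = Add(7, d) (Function('u')(Q, d) = Add(d, 7) = Add(7, d))
Pow(Add(25605, Function('u')(62, 311)), -1) = Pow(Add(25605, Add(7, 311)), -1) = Pow(Add(25605, 318), -1) = Pow(25923, -1) = Rational(1, 25923)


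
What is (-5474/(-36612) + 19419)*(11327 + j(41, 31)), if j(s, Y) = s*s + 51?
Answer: 515811565901/2034 ≈ 2.5359e+8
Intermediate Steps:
j(s, Y) = 51 + s**2 (j(s, Y) = s**2 + 51 = 51 + s**2)
(-5474/(-36612) + 19419)*(11327 + j(41, 31)) = (-5474/(-36612) + 19419)*(11327 + (51 + 41**2)) = (-5474*(-1/36612) + 19419)*(11327 + (51 + 1681)) = (2737/18306 + 19419)*(11327 + 1732) = (355486951/18306)*13059 = 515811565901/2034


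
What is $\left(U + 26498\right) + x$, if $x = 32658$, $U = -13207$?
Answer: $45949$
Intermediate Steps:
$\left(U + 26498\right) + x = \left(-13207 + 26498\right) + 32658 = 13291 + 32658 = 45949$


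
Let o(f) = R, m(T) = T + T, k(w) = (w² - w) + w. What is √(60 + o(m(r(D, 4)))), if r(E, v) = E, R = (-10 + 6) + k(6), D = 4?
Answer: 2*√23 ≈ 9.5917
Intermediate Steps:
k(w) = w²
R = 32 (R = (-10 + 6) + 6² = -4 + 36 = 32)
m(T) = 2*T
o(f) = 32
√(60 + o(m(r(D, 4)))) = √(60 + 32) = √92 = 2*√23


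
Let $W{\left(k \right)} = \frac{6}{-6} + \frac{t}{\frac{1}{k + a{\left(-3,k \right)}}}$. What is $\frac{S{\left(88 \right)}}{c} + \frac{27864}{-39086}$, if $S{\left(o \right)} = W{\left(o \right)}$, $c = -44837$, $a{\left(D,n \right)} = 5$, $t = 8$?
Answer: $- \frac{639189533}{876249491} \approx -0.72946$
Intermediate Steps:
$W{\left(k \right)} = 39 + 8 k$ ($W{\left(k \right)} = \frac{6}{-6} + \frac{8}{\frac{1}{k + 5}} = 6 \left(- \frac{1}{6}\right) + \frac{8}{\frac{1}{5 + k}} = -1 + 8 \left(5 + k\right) = -1 + \left(40 + 8 k\right) = 39 + 8 k$)
$S{\left(o \right)} = 39 + 8 o$
$\frac{S{\left(88 \right)}}{c} + \frac{27864}{-39086} = \frac{39 + 8 \cdot 88}{-44837} + \frac{27864}{-39086} = \left(39 + 704\right) \left(- \frac{1}{44837}\right) + 27864 \left(- \frac{1}{39086}\right) = 743 \left(- \frac{1}{44837}\right) - \frac{13932}{19543} = - \frac{743}{44837} - \frac{13932}{19543} = - \frac{639189533}{876249491}$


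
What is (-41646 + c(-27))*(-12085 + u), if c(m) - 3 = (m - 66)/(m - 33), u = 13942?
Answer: -1546563453/20 ≈ -7.7328e+7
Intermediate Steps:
c(m) = 3 + (-66 + m)/(-33 + m) (c(m) = 3 + (m - 66)/(m - 33) = 3 + (-66 + m)/(-33 + m))
(-41646 + c(-27))*(-12085 + u) = (-41646 + (-165 + 4*(-27))/(-33 - 27))*(-12085 + 13942) = (-41646 + (-165 - 108)/(-60))*1857 = (-41646 - 1/60*(-273))*1857 = (-41646 + 91/20)*1857 = -832829/20*1857 = -1546563453/20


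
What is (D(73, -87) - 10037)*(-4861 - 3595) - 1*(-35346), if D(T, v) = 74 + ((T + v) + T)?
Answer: 83783570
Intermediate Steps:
D(T, v) = 74 + v + 2*T (D(T, v) = 74 + (v + 2*T) = 74 + v + 2*T)
(D(73, -87) - 10037)*(-4861 - 3595) - 1*(-35346) = ((74 - 87 + 2*73) - 10037)*(-4861 - 3595) - 1*(-35346) = ((74 - 87 + 146) - 10037)*(-8456) + 35346 = (133 - 10037)*(-8456) + 35346 = -9904*(-8456) + 35346 = 83748224 + 35346 = 83783570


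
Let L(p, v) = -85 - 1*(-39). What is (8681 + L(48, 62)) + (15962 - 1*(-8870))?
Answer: 33467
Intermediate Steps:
L(p, v) = -46 (L(p, v) = -85 + 39 = -46)
(8681 + L(48, 62)) + (15962 - 1*(-8870)) = (8681 - 46) + (15962 - 1*(-8870)) = 8635 + (15962 + 8870) = 8635 + 24832 = 33467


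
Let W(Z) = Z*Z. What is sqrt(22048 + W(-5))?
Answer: sqrt(22073) ≈ 148.57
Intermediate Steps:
W(Z) = Z**2
sqrt(22048 + W(-5)) = sqrt(22048 + (-5)**2) = sqrt(22048 + 25) = sqrt(22073)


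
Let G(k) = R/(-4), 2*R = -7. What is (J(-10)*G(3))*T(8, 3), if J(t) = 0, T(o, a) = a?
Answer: 0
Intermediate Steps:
R = -7/2 (R = (½)*(-7) = -7/2 ≈ -3.5000)
G(k) = 7/8 (G(k) = -7/2/(-4) = -7/2*(-¼) = 7/8)
(J(-10)*G(3))*T(8, 3) = (0*(7/8))*3 = 0*3 = 0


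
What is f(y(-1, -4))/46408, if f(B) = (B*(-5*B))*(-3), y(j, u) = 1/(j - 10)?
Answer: 15/5615368 ≈ 2.6712e-6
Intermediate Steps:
y(j, u) = 1/(-10 + j)
f(B) = 15*B² (f(B) = -5*B²*(-3) = 15*B²)
f(y(-1, -4))/46408 = (15*(1/(-10 - 1))²)/46408 = (15*(1/(-11))²)*(1/46408) = (15*(-1/11)²)*(1/46408) = (15*(1/121))*(1/46408) = (15/121)*(1/46408) = 15/5615368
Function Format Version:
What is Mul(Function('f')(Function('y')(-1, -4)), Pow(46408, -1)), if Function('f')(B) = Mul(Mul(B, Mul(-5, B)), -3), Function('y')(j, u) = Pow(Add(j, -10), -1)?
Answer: Rational(15, 5615368) ≈ 2.6712e-6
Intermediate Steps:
Function('y')(j, u) = Pow(Add(-10, j), -1)
Function('f')(B) = Mul(15, Pow(B, 2)) (Function('f')(B) = Mul(Mul(-5, Pow(B, 2)), -3) = Mul(15, Pow(B, 2)))
Mul(Function('f')(Function('y')(-1, -4)), Pow(46408, -1)) = Mul(Mul(15, Pow(Pow(Add(-10, -1), -1), 2)), Pow(46408, -1)) = Mul(Mul(15, Pow(Pow(-11, -1), 2)), Rational(1, 46408)) = Mul(Mul(15, Pow(Rational(-1, 11), 2)), Rational(1, 46408)) = Mul(Mul(15, Rational(1, 121)), Rational(1, 46408)) = Mul(Rational(15, 121), Rational(1, 46408)) = Rational(15, 5615368)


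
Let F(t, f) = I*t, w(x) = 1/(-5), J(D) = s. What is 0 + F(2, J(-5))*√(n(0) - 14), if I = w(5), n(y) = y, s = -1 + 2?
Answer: -2*I*√14/5 ≈ -1.4967*I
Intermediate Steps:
s = 1
J(D) = 1
w(x) = -⅕
I = -⅕ ≈ -0.20000
F(t, f) = -t/5
0 + F(2, J(-5))*√(n(0) - 14) = 0 + (-⅕*2)*√(0 - 14) = 0 - 2*I*√14/5 = -2*I*√14/5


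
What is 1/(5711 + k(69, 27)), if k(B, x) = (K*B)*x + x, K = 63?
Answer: 1/123107 ≈ 8.1230e-6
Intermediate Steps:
k(B, x) = x + 63*B*x (k(B, x) = (63*B)*x + x = 63*B*x + x = x + 63*B*x)
1/(5711 + k(69, 27)) = 1/(5711 + 27*(1 + 63*69)) = 1/(5711 + 27*(1 + 4347)) = 1/(5711 + 27*4348) = 1/(5711 + 117396) = 1/123107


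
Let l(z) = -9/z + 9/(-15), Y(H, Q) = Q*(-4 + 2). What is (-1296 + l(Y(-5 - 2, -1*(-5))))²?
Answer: 167883849/100 ≈ 1.6788e+6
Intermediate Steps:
Y(H, Q) = -2*Q (Y(H, Q) = Q*(-2) = -2*Q)
l(z) = -⅗ - 9/z (l(z) = -9/z + 9*(-1/15) = -9/z - ⅗ = -⅗ - 9/z)
(-1296 + l(Y(-5 - 2, -1*(-5))))² = (-1296 + (-⅗ - 9/((-(-2)*(-5)))))² = (-1296 + (-⅗ - 9/((-2*5))))² = (-1296 + (-⅗ - 9/(-10)))² = (-1296 + (-⅗ - 9*(-⅒)))² = (-1296 + (-⅗ + 9/10))² = (-1296 + 3/10)² = (-12957/10)² = 167883849/100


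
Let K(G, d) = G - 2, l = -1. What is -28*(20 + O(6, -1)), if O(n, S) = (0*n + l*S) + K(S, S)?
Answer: -504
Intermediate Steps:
K(G, d) = -2 + G
O(n, S) = -2 (O(n, S) = (0*n - S) + (-2 + S) = (0 - S) + (-2 + S) = -S + (-2 + S) = -2)
-28*(20 + O(6, -1)) = -28*(20 - 2) = -28*18 = -504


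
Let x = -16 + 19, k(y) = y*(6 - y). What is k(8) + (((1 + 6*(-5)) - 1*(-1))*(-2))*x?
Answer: 152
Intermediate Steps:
x = 3
k(8) + (((1 + 6*(-5)) - 1*(-1))*(-2))*x = 8*(6 - 1*8) + (((1 + 6*(-5)) - 1*(-1))*(-2))*3 = 8*(6 - 8) + (((1 - 30) + 1)*(-2))*3 = 8*(-2) + ((-29 + 1)*(-2))*3 = -16 - 28*(-2)*3 = -16 + 56*3 = -16 + 168 = 152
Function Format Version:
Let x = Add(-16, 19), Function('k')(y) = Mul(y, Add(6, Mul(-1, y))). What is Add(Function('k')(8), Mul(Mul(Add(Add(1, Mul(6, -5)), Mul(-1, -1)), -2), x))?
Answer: 152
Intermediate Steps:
x = 3
Add(Function('k')(8), Mul(Mul(Add(Add(1, Mul(6, -5)), Mul(-1, -1)), -2), x)) = Add(Mul(8, Add(6, Mul(-1, 8))), Mul(Mul(Add(Add(1, Mul(6, -5)), Mul(-1, -1)), -2), 3)) = Add(Mul(8, Add(6, -8)), Mul(Mul(Add(Add(1, -30), 1), -2), 3)) = Add(Mul(8, -2), Mul(Mul(Add(-29, 1), -2), 3)) = Add(-16, Mul(Mul(-28, -2), 3)) = Add(-16, Mul(56, 3)) = Add(-16, 168) = 152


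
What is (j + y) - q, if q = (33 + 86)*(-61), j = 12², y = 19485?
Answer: 26888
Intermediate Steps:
j = 144
q = -7259 (q = 119*(-61) = -7259)
(j + y) - q = (144 + 19485) - 1*(-7259) = 19629 + 7259 = 26888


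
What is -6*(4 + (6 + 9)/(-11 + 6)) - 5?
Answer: -11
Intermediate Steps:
-6*(4 + (6 + 9)/(-11 + 6)) - 5 = -6*(4 + 15/(-5)) - 5 = -6*(4 + 15*(-1/5)) - 5 = -6*(4 - 3) - 5 = -6*1 - 5 = -6 - 5 = -11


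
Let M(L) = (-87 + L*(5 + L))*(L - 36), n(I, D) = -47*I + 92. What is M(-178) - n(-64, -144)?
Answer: -6574398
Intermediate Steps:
n(I, D) = 92 - 47*I
M(L) = (-87 + L*(5 + L))*(-36 + L)
M(-178) - n(-64, -144) = (3132 + (-178)³ - 267*(-178) - 31*(-178)²) - (92 - 47*(-64)) = (3132 - 5639752 + 47526 - 31*31684) - (92 + 3008) = (3132 - 5639752 + 47526 - 982204) - 1*3100 = -6571298 - 3100 = -6574398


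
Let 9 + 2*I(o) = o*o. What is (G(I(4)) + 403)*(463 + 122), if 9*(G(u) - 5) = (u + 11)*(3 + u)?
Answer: 979225/4 ≈ 2.4481e+5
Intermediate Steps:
I(o) = -9/2 + o²/2 (I(o) = -9/2 + (o*o)/2 = -9/2 + o²/2)
G(u) = 5 + (3 + u)*(11 + u)/9 (G(u) = 5 + ((u + 11)*(3 + u))/9 = 5 + ((11 + u)*(3 + u))/9 = 5 + ((3 + u)*(11 + u))/9 = 5 + (3 + u)*(11 + u)/9)
(G(I(4)) + 403)*(463 + 122) = ((26/3 + (-9/2 + (½)*4²)²/9 + 14*(-9/2 + (½)*4²)/9) + 403)*(463 + 122) = ((26/3 + (-9/2 + (½)*16)²/9 + 14*(-9/2 + (½)*16)/9) + 403)*585 = ((26/3 + (-9/2 + 8)²/9 + 14*(-9/2 + 8)/9) + 403)*585 = ((26/3 + (7/2)²/9 + (14/9)*(7/2)) + 403)*585 = ((26/3 + (⅑)*(49/4) + 49/9) + 403)*585 = ((26/3 + 49/36 + 49/9) + 403)*585 = (557/36 + 403)*585 = (15065/36)*585 = 979225/4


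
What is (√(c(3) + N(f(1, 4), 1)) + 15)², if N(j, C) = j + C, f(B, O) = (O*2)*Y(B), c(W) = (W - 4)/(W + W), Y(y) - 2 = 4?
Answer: (90 + √1758)²/36 ≈ 483.48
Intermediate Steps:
Y(y) = 6 (Y(y) = 2 + 4 = 6)
c(W) = (-4 + W)/(2*W) (c(W) = (-4 + W)/((2*W)) = (-4 + W)*(1/(2*W)) = (-4 + W)/(2*W))
f(B, O) = 12*O (f(B, O) = (O*2)*6 = (2*O)*6 = 12*O)
N(j, C) = C + j
(√(c(3) + N(f(1, 4), 1)) + 15)² = (√((½)*(-4 + 3)/3 + (1 + 12*4)) + 15)² = (√((½)*(⅓)*(-1) + (1 + 48)) + 15)² = (√(-⅙ + 49) + 15)² = (√(293/6) + 15)² = (√1758/6 + 15)² = (15 + √1758/6)²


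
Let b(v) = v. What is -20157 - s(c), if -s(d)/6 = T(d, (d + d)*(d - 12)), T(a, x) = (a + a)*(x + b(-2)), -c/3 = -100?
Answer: 622052643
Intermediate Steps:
c = 300 (c = -3*(-100) = 300)
T(a, x) = 2*a*(-2 + x) (T(a, x) = (a + a)*(x - 2) = (2*a)*(-2 + x) = 2*a*(-2 + x))
s(d) = -12*d*(-2 + 2*d*(-12 + d)) (s(d) = -12*d*(-2 + (d + d)*(d - 12)) = -12*d*(-2 + (2*d)*(-12 + d)) = -12*d*(-2 + 2*d*(-12 + d)))
-20157 - s(c) = -20157 - (-24)*300*(-1 + 300*(-12 + 300)) = -20157 - (-24)*300*(-1 + 300*288) = -20157 - (-24)*300*(-1 + 86400) = -20157 - (-24)*300*86399 = -20157 - 1*(-622072800) = -20157 + 622072800 = 622052643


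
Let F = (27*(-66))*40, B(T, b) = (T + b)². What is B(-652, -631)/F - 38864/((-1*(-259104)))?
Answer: -4471650731/192384720 ≈ -23.243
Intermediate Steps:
F = -71280 (F = -1782*40 = -71280)
B(-652, -631)/F - 38864/((-1*(-259104))) = (-652 - 631)²/(-71280) - 38864/((-1*(-259104))) = (-1283)²*(-1/71280) - 38864/259104 = 1646089*(-1/71280) - 38864*1/259104 = -1646089/71280 - 2429/16194 = -4471650731/192384720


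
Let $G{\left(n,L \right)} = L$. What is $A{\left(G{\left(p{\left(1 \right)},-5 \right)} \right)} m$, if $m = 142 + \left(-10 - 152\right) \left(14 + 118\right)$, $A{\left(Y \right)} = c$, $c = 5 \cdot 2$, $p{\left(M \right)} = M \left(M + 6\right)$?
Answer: $-212420$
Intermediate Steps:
$p{\left(M \right)} = M \left(6 + M\right)$
$c = 10$
$A{\left(Y \right)} = 10$
$m = -21242$ ($m = 142 - 21384 = -21242$)
$A{\left(G{\left(p{\left(1 \right)},-5 \right)} \right)} m = 10 \left(-21242\right) = -212420$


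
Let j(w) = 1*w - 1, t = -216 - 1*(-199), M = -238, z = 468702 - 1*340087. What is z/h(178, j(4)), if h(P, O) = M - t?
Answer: -128615/221 ≈ -581.97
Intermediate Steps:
z = 128615 (z = 468702 - 340087 = 128615)
t = -17 (t = -216 + 199 = -17)
j(w) = -1 + w (j(w) = w - 1 = -1 + w)
h(P, O) = -221 (h(P, O) = -238 - 1*(-17) = -238 + 17 = -221)
z/h(178, j(4)) = 128615/(-221) = 128615*(-1/221) = -128615/221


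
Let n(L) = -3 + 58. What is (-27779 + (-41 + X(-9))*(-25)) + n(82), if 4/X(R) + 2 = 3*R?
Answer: -774171/29 ≈ -26696.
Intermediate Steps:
n(L) = 55
X(R) = 4/(-2 + 3*R)
(-27779 + (-41 + X(-9))*(-25)) + n(82) = (-27779 + (-41 + 4/(-2 + 3*(-9)))*(-25)) + 55 = (-27779 + (-41 + 4/(-2 - 27))*(-25)) + 55 = (-27779 + (-41 + 4/(-29))*(-25)) + 55 = (-27779 + (-41 + 4*(-1/29))*(-25)) + 55 = (-27779 + (-41 - 4/29)*(-25)) + 55 = (-27779 - 1193/29*(-25)) + 55 = (-27779 + 29825/29) + 55 = -775766/29 + 55 = -774171/29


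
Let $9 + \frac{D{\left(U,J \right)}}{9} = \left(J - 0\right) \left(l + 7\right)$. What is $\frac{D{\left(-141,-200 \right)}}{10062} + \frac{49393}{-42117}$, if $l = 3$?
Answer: $- \frac{139834427}{47086806} \approx -2.9697$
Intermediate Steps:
$D{\left(U,J \right)} = -81 + 90 J$ ($D{\left(U,J \right)} = -81 + 9 \left(J - 0\right) \left(3 + 7\right) = -81 + 9 \left(J + 0\right) 10 = -81 + 9 J 10 = -81 + 9 \cdot 10 J = -81 + 90 J$)
$\frac{D{\left(-141,-200 \right)}}{10062} + \frac{49393}{-42117} = \frac{-81 + 90 \left(-200\right)}{10062} + \frac{49393}{-42117} = \left(-81 - 18000\right) \frac{1}{10062} + 49393 \left(- \frac{1}{42117}\right) = \left(-18081\right) \frac{1}{10062} - \frac{49393}{42117} = - \frac{2009}{1118} - \frac{49393}{42117} = - \frac{139834427}{47086806}$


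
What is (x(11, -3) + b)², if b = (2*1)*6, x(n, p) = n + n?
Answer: 1156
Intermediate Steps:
x(n, p) = 2*n
b = 12 (b = 2*6 = 12)
(x(11, -3) + b)² = (2*11 + 12)² = (22 + 12)² = 34² = 1156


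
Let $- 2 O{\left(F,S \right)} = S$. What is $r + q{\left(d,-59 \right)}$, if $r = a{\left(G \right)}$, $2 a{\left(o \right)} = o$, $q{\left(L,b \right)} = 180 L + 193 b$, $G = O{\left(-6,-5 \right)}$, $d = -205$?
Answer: $- \frac{193143}{4} \approx -48286.0$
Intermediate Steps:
$O{\left(F,S \right)} = - \frac{S}{2}$
$G = \frac{5}{2}$ ($G = \left(- \frac{1}{2}\right) \left(-5\right) = \frac{5}{2} \approx 2.5$)
$a{\left(o \right)} = \frac{o}{2}$
$r = \frac{5}{4}$ ($r = \frac{1}{2} \cdot \frac{5}{2} = \frac{5}{4} \approx 1.25$)
$r + q{\left(d,-59 \right)} = \frac{5}{4} + \left(180 \left(-205\right) + 193 \left(-59\right)\right) = \frac{5}{4} - 48287 = - \frac{193143}{4}$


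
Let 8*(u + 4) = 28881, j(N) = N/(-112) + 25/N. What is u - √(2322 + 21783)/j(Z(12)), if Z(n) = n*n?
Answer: 28849/8 + 1008*√24105/1121 ≈ 3745.7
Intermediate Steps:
Z(n) = n²
j(N) = 25/N - N/112 (j(N) = N*(-1/112) + 25/N = -N/112 + 25/N = 25/N - N/112)
u = 28849/8 (u = -4 + (⅛)*28881 = -4 + 28881/8 = 28849/8 ≈ 3606.1)
u - √(2322 + 21783)/j(Z(12)) = 28849/8 - √(2322 + 21783)/(25/(12²) - 1/112*12²) = 28849/8 - √24105/(25/144 - 1/112*144) = 28849/8 - √24105/(25*(1/144) - 9/7) = 28849/8 - √24105/(25/144 - 9/7) = 28849/8 - √24105/(-1121/1008) = 28849/8 - √24105*(-1008)/1121 = 28849/8 - (-1008)*√24105/1121 = 28849/8 + 1008*√24105/1121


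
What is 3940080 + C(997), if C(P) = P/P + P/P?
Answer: 3940082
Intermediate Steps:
C(P) = 2 (C(P) = 1 + 1 = 2)
3940080 + C(997) = 3940080 + 2 = 3940082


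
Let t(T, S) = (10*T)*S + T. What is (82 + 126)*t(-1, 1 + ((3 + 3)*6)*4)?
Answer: -301808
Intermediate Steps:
t(T, S) = T + 10*S*T (t(T, S) = 10*S*T + T = T + 10*S*T)
(82 + 126)*t(-1, 1 + ((3 + 3)*6)*4) = (82 + 126)*(-(1 + 10*(1 + ((3 + 3)*6)*4))) = 208*(-(1 + 10*(1 + (6*6)*4))) = 208*(-(1 + 10*(1 + 36*4))) = 208*(-(1 + 10*(1 + 144))) = 208*(-(1 + 10*145)) = 208*(-(1 + 1450)) = 208*(-1*1451) = 208*(-1451) = -301808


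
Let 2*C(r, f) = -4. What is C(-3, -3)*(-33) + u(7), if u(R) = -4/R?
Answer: 458/7 ≈ 65.429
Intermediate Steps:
C(r, f) = -2 (C(r, f) = (1/2)*(-4) = -2)
C(-3, -3)*(-33) + u(7) = -2*(-33) - 4/7 = 66 - 4*1/7 = 66 - 4/7 = 458/7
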